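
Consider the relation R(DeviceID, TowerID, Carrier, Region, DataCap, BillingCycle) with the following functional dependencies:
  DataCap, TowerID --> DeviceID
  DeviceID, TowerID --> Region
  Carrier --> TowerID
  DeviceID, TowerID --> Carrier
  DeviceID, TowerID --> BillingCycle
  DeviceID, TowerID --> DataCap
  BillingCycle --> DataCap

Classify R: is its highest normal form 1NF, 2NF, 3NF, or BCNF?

Candidate keys: {BillingCycle, Carrier}, {BillingCycle, TowerID}, {Carrier, DataCap}, {Carrier, DeviceID}, {DataCap, TowerID}, {DeviceID, TowerID}. Prime attributes: {BillingCycle, Carrier, DataCap, DeviceID, TowerID}.
Carrier --> TowerID: {Carrier}⁺ = {Carrier, TowerID}, which is not all of the attributes, so the left side is not a superkey — BCNF is violated.
Its right-hand attributes {TowerID} are all prime, as are those of every other non-superkey FD — the relation is in 3NF.

3NF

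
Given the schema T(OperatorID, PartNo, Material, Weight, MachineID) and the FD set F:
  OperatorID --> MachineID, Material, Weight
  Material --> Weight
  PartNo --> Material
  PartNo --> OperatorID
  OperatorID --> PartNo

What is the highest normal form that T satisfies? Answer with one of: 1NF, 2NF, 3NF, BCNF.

Candidate keys: {OperatorID}, {PartNo}. Prime attributes: {OperatorID, PartNo}.
For Material --> Weight we have {Material}⁺ = {Material, Weight}; {Material} is not a superkey, so BCNF fails.
Material --> Weight has non-prime {Weight} on the right and a non-superkey on the left, so 3NF fails.
With only single-attribute keys there can be no partial dependency, so 2NF holds.

2NF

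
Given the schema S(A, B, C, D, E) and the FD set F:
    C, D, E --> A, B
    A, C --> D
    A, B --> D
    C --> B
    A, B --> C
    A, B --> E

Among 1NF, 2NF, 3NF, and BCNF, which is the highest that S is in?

Candidate keys: {A, B}, {A, C}, {C, D, E}. Prime attributes: {A, B, C, D, E}.
For C --> B we have {C}⁺ = {B, C}; {C} is not a superkey, so BCNF fails.
Its right-hand attributes {B} are all prime, as are those of every other non-superkey FD — the relation is in 3NF.

3NF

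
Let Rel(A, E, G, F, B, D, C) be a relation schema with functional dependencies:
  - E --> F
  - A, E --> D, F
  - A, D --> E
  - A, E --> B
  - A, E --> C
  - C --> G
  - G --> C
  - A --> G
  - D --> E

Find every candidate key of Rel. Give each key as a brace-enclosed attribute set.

{A} never appears on the right of any FD, so every key must include it.
{A, D} is a candidate key since {A, D}⁺ = {A, B, C, D, E, F, G} covers every attribute.
{A, E} is a candidate key since {A, E}⁺ = {A, B, C, D, E, F, G} covers every attribute.
These are minimal and exhaustive — every other superkey contains one of them.

{A, D}, {A, E}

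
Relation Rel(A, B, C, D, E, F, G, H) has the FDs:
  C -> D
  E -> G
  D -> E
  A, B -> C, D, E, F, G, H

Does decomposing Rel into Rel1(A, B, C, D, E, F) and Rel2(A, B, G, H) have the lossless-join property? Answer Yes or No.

Yes

The shared attributes are {A, B} and {A, B}⁺ = {A, B, C, D, E, F, G, H}.
Rel1 is contained in that closure, so Rel1 ∩ Rel2 -> Rel1 holds and the join is lossless.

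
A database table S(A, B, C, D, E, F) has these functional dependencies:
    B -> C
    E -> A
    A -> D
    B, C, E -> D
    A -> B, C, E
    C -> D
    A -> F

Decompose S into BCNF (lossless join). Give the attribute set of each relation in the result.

{A, B, E, F}; {B, C}; {C, D}

Candidate keys of the original relation: {A}, {E}.
In {A, B, C, D, E, F}, {B} is not a superkey ({B}⁺ restricted to this set is {B, C, D}), so split on B -> C, D into {B, C, D} and {A, B, E, F}.
In {B, C, D}, {C} is not a superkey ({C}⁺ restricted to this set is {C, D}), so split on C -> D into {C, D} and {B, C}.
{C, D} is in BCNF.
{B, C} is in BCNF.
{A, B, E, F} is in BCNF.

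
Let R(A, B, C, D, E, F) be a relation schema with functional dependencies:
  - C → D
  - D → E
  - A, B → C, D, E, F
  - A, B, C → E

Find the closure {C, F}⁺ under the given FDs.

Start with {C, F}.
C → D applies; add {D} → now {C, D, F}.
D → E applies; add {E} → now {C, D, E, F}.
No further FD applies.

{C, D, E, F}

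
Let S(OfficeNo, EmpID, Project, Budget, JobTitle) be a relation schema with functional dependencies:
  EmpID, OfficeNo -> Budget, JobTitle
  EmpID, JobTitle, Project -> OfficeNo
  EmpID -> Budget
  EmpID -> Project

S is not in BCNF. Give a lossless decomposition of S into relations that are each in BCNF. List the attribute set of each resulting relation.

Candidate keys of the original relation: {EmpID, JobTitle}, {EmpID, OfficeNo}.
Within {Budget, EmpID, JobTitle, OfficeNo, Project}: {EmpID}⁺ ∩ {Budget, EmpID, JobTitle, OfficeNo, Project} = {Budget, EmpID, Project}, not the whole set, so EmpID -> Budget, Project violates BCNF; decompose into {Budget, EmpID, Project} and {EmpID, JobTitle, OfficeNo}.
{Budget, EmpID, Project}: every determinant is a superkey — BCNF.
{EmpID, JobTitle, OfficeNo}: every determinant is a superkey — BCNF.

{Budget, EmpID, Project}; {EmpID, JobTitle, OfficeNo}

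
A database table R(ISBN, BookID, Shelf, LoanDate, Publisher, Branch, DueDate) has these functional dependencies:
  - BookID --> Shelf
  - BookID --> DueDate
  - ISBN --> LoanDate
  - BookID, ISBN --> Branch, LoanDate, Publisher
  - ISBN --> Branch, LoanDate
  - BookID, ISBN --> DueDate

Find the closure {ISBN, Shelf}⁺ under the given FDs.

{Branch, ISBN, LoanDate, Shelf}

Start with {ISBN, Shelf}.
ISBN --> LoanDate applies; add {LoanDate} → now {ISBN, LoanDate, Shelf}.
ISBN --> Branch, LoanDate applies; add {Branch} → now {Branch, ISBN, LoanDate, Shelf}.
No further FD applies.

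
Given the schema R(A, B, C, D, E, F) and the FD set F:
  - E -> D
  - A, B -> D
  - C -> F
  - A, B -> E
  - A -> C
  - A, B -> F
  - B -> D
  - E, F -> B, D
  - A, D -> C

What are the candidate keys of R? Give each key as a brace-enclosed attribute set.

{A} never appears on the right of any FD, so every key must include it.
{A, B}⁺ = {A, B, C, D, E, F}, which is every attribute, so {A, B} is a candidate key.
{A, E}⁺ = {A, B, C, D, E, F}, which is every attribute, so {A, E} is a candidate key.
Any other superkey properly contains one of these, so there are no further candidate keys.

{A, B}, {A, E}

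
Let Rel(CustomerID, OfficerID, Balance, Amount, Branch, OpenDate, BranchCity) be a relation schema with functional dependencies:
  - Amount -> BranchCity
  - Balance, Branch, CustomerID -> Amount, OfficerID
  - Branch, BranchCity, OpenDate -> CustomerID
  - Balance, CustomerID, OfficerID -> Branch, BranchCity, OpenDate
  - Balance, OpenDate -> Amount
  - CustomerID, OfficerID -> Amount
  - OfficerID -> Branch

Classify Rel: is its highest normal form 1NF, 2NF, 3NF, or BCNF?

1NF

Candidate keys: {Balance, Branch, CustomerID}, {Balance, Branch, OpenDate}, {Balance, CustomerID, OfficerID}, {Balance, OfficerID, OpenDate}. Prime attributes: {Balance, Branch, CustomerID, OfficerID, OpenDate}.
Amount -> BranchCity breaks BCNF: {Amount}⁺ = {Amount, BranchCity}, so {Amount} is not a superkey.
Amount -> BranchCity has non-prime {BranchCity} on the right and a non-superkey on the left, so 3NF fails.
The proper key subset {Balance, OpenDate} of {Balance, Branch, OpenDate} determines non-prime {Amount, BranchCity}, so the relation is not even in 2NF.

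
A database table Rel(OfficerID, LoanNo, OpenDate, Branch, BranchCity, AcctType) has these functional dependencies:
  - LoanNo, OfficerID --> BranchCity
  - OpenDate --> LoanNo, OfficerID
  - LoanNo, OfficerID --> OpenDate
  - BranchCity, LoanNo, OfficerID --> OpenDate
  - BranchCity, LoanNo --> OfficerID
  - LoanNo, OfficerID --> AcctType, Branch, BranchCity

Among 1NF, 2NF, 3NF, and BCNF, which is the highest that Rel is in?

Candidate keys: {BranchCity, LoanNo}, {LoanNo, OfficerID}, {OpenDate}. Prime attributes: {BranchCity, LoanNo, OfficerID, OpenDate}.
The left-hand side of every FD is a superkey, so BCNF is satisfied.

BCNF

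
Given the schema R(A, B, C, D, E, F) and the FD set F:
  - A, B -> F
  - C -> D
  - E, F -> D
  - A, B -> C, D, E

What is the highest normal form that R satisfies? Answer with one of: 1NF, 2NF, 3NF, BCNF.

2NF

Candidate key: {A, B}. Prime attributes: {A, B}.
C -> D: {C}⁺ = {C, D}, which is not all of the attributes, so the left side is not a superkey — BCNF is violated.
C -> D has non-prime {D} on the right and a non-superkey on the left, so 3NF fails.
Checking every proper subset of each key, none determines a non-prime attribute — 2NF is satisfied.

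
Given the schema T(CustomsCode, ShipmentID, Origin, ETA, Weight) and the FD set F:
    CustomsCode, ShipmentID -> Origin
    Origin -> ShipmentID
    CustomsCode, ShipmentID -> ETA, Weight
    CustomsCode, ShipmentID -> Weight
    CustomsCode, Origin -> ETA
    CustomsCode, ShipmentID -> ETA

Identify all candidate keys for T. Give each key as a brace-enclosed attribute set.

Attributes never on any right-hand side: {CustomsCode} — every candidate key must contain it.
{CustomsCode, Origin} is a candidate key since {CustomsCode, Origin}⁺ = {CustomsCode, ETA, Origin, ShipmentID, Weight} covers every attribute.
{CustomsCode, ShipmentID} is a candidate key since {CustomsCode, ShipmentID}⁺ = {CustomsCode, ETA, Origin, ShipmentID, Weight} covers every attribute.
These are minimal and exhaustive — every other superkey contains one of them.

{CustomsCode, Origin}, {CustomsCode, ShipmentID}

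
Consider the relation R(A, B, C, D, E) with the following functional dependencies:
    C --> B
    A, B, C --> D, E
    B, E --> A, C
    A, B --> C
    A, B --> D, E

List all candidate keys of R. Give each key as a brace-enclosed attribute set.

{A, B}⁺ = {A, B, C, D, E} — all of the relation — so {A, B} is a candidate key.
{A, C}⁺ = {A, B, C, D, E} — all of the relation — so {A, C} is a candidate key.
{B, E}⁺ = {A, B, C, D, E} — all of the relation — so {B, E} is a candidate key.
{C, E}⁺ = {A, B, C, D, E} — all of the relation — so {C, E} is a candidate key.
Any other superkey properly contains one of these, so there are no further candidate keys.

{A, B}, {A, C}, {B, E}, {C, E}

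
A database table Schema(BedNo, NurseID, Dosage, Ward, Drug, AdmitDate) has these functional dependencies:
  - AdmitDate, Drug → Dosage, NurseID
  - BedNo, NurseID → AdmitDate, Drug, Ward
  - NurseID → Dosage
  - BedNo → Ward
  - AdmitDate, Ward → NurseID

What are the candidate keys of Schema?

No FD produces {BedNo}, so it must be in every candidate key.
Closure of {AdmitDate, BedNo} is {AdmitDate, BedNo, Dosage, Drug, NurseID, Ward}, the whole schema; {AdmitDate, BedNo} is a candidate key.
Closure of {BedNo, NurseID} is {AdmitDate, BedNo, Dosage, Drug, NurseID, Ward}, the whole schema; {BedNo, NurseID} is a candidate key.
No proper subset of any of these is a key, and no other minimal superkey exists.

{AdmitDate, BedNo}, {BedNo, NurseID}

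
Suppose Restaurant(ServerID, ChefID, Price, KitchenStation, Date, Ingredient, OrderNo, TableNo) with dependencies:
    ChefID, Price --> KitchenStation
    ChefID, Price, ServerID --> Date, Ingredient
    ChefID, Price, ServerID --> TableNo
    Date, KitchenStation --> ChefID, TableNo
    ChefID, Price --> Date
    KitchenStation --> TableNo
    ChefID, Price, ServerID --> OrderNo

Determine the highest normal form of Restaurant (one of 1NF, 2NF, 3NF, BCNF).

Candidate keys: {ChefID, Price, ServerID}, {Date, KitchenStation, Price, ServerID}. Prime attributes: {ChefID, Date, KitchenStation, Price, ServerID}.
ChefID, Price --> KitchenStation breaks BCNF: {ChefID, Price}⁺ = {ChefID, Date, KitchenStation, Price, TableNo}, so {ChefID, Price} is not a superkey.
Date, KitchenStation --> ChefID, TableNo determines the non-prime attribute {TableNo} from a non-superkey — 3NF is violated.
{ChefID, Price} is a proper subset of the key {ChefID, Price, ServerID}, and {ChefID, Price}⁺ contains the non-prime attribute {TableNo} — a partial dependency, so 2NF is violated.

1NF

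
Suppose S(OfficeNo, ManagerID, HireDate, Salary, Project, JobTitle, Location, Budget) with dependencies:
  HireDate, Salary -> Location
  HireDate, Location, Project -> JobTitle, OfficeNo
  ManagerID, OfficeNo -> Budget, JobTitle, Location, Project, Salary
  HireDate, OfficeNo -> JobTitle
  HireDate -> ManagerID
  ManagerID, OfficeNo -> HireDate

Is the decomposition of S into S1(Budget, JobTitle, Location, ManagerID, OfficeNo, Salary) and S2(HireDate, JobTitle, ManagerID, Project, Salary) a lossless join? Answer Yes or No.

No

Common attributes: {JobTitle, ManagerID, Salary}; their closure is {JobTitle, ManagerID, Salary}.
Neither S1 nor S2 is contained in that closure, so the decomposition is lossy.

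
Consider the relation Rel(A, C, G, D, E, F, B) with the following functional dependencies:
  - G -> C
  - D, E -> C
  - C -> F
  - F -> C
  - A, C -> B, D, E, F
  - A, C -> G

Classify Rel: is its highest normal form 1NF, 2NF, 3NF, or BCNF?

Candidate keys: {A, C}, {A, D, E}, {A, F}, {A, G}. Prime attributes: {A, C, D, E, F, G}.
G -> C breaks BCNF: {G}⁺ = {C, F, G}, so {G} is not a superkey.
But every attribute on its right side ({C}) is prime, and the same holds for every other non-superkey FD, so 3NF still holds.

3NF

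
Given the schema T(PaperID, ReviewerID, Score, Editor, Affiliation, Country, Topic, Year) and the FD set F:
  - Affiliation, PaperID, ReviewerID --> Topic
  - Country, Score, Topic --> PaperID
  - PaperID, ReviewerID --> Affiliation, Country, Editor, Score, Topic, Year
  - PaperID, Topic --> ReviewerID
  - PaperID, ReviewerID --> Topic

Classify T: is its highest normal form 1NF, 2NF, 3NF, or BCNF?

Candidate keys: {Country, Score, Topic}, {PaperID, ReviewerID}, {PaperID, Topic}. Prime attributes: {Country, PaperID, ReviewerID, Score, Topic}.
Every FD has a superkey on the left, so the relation is in BCNF.

BCNF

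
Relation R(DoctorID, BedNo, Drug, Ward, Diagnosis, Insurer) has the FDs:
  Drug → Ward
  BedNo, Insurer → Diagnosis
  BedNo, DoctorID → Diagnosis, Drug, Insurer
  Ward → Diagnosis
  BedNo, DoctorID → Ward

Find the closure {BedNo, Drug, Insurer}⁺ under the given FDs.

Start with {BedNo, Drug, Insurer}.
Drug → Ward applies; add {Ward} → now {BedNo, Drug, Insurer, Ward}.
BedNo, Insurer → Diagnosis applies; add {Diagnosis} → now {BedNo, Diagnosis, Drug, Insurer, Ward}.
No further FD applies.

{BedNo, Diagnosis, Drug, Insurer, Ward}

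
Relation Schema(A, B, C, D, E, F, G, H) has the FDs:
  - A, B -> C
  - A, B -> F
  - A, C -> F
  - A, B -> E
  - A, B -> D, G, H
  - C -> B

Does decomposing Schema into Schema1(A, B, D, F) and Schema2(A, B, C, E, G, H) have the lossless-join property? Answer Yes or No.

Yes

Common attributes: {A, B}; their closure is {A, B, C, D, E, F, G, H}.
Schema1 is contained in that closure, so Schema1 ∩ Schema2 -> Schema1 holds and the join is lossless.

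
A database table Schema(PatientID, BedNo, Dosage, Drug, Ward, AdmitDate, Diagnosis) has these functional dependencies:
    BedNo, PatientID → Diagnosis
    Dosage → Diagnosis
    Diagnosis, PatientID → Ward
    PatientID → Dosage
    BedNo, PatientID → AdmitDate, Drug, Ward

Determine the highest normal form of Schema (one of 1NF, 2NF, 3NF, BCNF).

1NF

Candidate key: {BedNo, PatientID}. Prime attributes: {BedNo, PatientID}.
Dosage → Diagnosis: {Dosage}⁺ = {Diagnosis, Dosage}, which is not all of the attributes, so the left side is not a superkey — BCNF is violated.
Dosage → Diagnosis determines the non-prime attribute {Diagnosis} from a non-superkey — 3NF is violated.
Since {PatientID} ⊂ {BedNo, PatientID} and {PatientID}⁺ ⊇ {Diagnosis, Dosage, Ward} with {Diagnosis, Dosage, Ward} non-prime, there is a partial dependency; 2NF fails.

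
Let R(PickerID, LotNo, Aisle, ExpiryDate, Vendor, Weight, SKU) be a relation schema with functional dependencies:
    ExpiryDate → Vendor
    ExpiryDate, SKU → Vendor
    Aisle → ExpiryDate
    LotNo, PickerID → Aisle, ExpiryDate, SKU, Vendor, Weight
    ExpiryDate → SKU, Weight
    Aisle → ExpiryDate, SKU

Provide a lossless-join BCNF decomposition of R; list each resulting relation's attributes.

Candidate key of the original relation: {LotNo, PickerID}.
In {Aisle, ExpiryDate, LotNo, PickerID, SKU, Vendor, Weight}, {ExpiryDate} is not a superkey ({ExpiryDate}⁺ restricted to this set is {ExpiryDate, SKU, Vendor, Weight}), so split on ExpiryDate → SKU, Vendor, Weight into {ExpiryDate, SKU, Vendor, Weight} and {Aisle, ExpiryDate, LotNo, PickerID}.
{ExpiryDate, SKU, Vendor, Weight}: every determinant is a superkey — BCNF.
In {Aisle, ExpiryDate, LotNo, PickerID}, {Aisle} is not a superkey ({Aisle}⁺ restricted to this set is {Aisle, ExpiryDate}), so split on Aisle → ExpiryDate into {Aisle, ExpiryDate} and {Aisle, LotNo, PickerID}.
{Aisle, ExpiryDate}: every determinant is a superkey — BCNF.
{Aisle, LotNo, PickerID}: every determinant is a superkey — BCNF.

{Aisle, ExpiryDate}; {Aisle, LotNo, PickerID}; {ExpiryDate, SKU, Vendor, Weight}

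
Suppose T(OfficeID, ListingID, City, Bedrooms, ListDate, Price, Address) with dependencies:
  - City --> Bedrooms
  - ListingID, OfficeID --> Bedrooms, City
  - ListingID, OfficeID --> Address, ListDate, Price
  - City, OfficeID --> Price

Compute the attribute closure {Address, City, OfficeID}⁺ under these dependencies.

{Address, Bedrooms, City, OfficeID, Price}

Start with {Address, City, OfficeID}.
City --> Bedrooms applies; add {Bedrooms} → now {Address, Bedrooms, City, OfficeID}.
City, OfficeID --> Price applies; add {Price} → now {Address, Bedrooms, City, OfficeID, Price}.
No further FD applies.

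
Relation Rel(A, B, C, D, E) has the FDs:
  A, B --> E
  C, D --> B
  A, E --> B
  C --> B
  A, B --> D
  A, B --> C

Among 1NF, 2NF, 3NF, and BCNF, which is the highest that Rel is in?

Candidate keys: {A, B}, {A, C}, {A, E}. Prime attributes: {A, B, C, E}.
For C, D --> B we have {C, D}⁺ = {B, C, D}; {C, D} is not a superkey, so BCNF fails.
Its right-hand attributes {B} are all prime, as are those of every other non-superkey FD — the relation is in 3NF.

3NF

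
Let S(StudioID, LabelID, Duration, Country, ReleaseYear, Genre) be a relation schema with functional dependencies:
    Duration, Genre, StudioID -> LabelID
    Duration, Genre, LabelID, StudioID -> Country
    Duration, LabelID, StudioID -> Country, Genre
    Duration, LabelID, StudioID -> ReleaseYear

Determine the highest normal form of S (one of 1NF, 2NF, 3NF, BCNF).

BCNF

Candidate keys: {Duration, Genre, StudioID}, {Duration, LabelID, StudioID}. Prime attributes: {Duration, Genre, LabelID, StudioID}.
The left-hand side of every FD is a superkey, so BCNF is satisfied.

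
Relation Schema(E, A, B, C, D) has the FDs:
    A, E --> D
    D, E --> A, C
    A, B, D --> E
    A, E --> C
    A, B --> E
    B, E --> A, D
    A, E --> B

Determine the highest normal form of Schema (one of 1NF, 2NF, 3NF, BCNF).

Candidate keys: {A, B}, {A, E}, {B, E}, {D, E}. Prime attributes: {A, B, D, E}.
Each dependency's left side is a superkey — BCNF holds.

BCNF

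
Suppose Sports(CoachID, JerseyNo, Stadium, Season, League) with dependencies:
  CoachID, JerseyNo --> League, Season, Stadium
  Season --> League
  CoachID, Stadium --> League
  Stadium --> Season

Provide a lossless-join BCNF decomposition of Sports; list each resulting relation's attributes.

Candidate key of the original relation: {CoachID, JerseyNo}.
In {CoachID, JerseyNo, League, Season, Stadium}, {Season} is not a superkey ({Season}⁺ restricted to this set is {League, Season}), so split on Season --> League into {League, Season} and {CoachID, JerseyNo, Season, Stadium}.
{League, Season} has no BCNF violation.
In {CoachID, JerseyNo, Season, Stadium}, {CoachID, Stadium} is not a superkey ({CoachID, Stadium}⁺ restricted to this set is {CoachID, Season, Stadium}), so split on CoachID, Stadium --> Season into {CoachID, Season, Stadium} and {CoachID, JerseyNo, Stadium}.
In {CoachID, Season, Stadium}, {Stadium} is not a superkey ({Stadium}⁺ restricted to this set is {Season, Stadium}), so split on Stadium --> Season into {Season, Stadium} and {CoachID, Stadium}.
{Season, Stadium} has no BCNF violation.
{CoachID, Stadium} has no BCNF violation.
{CoachID, JerseyNo, Stadium} has no BCNF violation.

{CoachID, JerseyNo, Stadium}; {League, Season}; {Season, Stadium}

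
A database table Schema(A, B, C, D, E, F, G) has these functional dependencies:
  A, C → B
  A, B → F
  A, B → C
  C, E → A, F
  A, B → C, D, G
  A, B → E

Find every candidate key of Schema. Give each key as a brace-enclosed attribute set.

{A, B}, {A, C}, {C, E}

{A, B}⁺ = {A, B, C, D, E, F, G}, which is every attribute, so {A, B} is a candidate key.
{A, C}⁺ = {A, B, C, D, E, F, G}, which is every attribute, so {A, C} is a candidate key.
{C, E}⁺ = {A, B, C, D, E, F, G}, which is every attribute, so {C, E} is a candidate key.
No proper subset of any of these is a key, and no other minimal superkey exists.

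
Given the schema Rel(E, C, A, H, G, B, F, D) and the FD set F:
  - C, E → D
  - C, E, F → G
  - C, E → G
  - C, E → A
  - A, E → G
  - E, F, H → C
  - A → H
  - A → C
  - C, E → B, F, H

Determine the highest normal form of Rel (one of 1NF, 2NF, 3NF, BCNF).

Candidate keys: {A, E}, {C, E}, {E, F, H}. Prime attributes: {A, C, E, F, H}.
A → H breaks BCNF: {A}⁺ = {A, C, H}, so {A} is not a superkey.
Since {H} ⊆ prime attributes and every other non-superkey FD also has a prime right side, the schema is in 3NF.

3NF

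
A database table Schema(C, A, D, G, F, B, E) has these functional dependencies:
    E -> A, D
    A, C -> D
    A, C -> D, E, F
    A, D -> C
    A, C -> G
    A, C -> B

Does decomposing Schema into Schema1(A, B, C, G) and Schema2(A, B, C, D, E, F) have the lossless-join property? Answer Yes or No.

Schema1 ∩ Schema2 = {A, B, C}; its closure under F is {A, B, C, D, E, F, G}.
Since Schema1 ⊆ {A, B, C, D, E, F, G}, the intersection is a superkey of Schema1; the decomposition is lossless.

Yes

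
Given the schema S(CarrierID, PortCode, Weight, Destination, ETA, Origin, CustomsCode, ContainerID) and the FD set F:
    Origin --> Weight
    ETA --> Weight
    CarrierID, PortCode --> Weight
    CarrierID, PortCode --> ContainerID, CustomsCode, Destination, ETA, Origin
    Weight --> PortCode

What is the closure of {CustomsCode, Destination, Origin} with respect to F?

Start with {CustomsCode, Destination, Origin}.
Origin --> Weight applies; add {Weight} → now {CustomsCode, Destination, Origin, Weight}.
Weight --> PortCode applies; add {PortCode} → now {CustomsCode, Destination, Origin, PortCode, Weight}.
No further FD applies.

{CustomsCode, Destination, Origin, PortCode, Weight}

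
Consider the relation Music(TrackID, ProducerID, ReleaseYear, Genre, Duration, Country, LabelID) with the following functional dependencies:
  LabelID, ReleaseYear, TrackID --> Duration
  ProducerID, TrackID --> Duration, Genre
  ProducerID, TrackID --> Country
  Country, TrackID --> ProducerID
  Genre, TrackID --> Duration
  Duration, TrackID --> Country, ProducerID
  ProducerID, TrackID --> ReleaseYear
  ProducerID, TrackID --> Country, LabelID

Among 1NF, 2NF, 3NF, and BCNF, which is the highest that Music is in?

Candidate keys: {Country, TrackID}, {Duration, TrackID}, {Genre, TrackID}, {LabelID, ReleaseYear, TrackID}, {ProducerID, TrackID}. Prime attributes: {Country, Duration, Genre, LabelID, ProducerID, ReleaseYear, TrackID}.
The left-hand side of every FD is a superkey, so BCNF is satisfied.

BCNF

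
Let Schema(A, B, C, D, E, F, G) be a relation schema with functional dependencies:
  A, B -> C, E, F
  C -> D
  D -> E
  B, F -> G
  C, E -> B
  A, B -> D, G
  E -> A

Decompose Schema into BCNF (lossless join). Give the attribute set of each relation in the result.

{A, E}; {B, C, D, F}; {B, F, G}; {D, E}

Candidate keys of the original relation: {A, B}, {B, D}, {B, E}, {C}.
Within {A, B, C, D, E, F, G}: {D}⁺ ∩ {A, B, C, D, E, F, G} = {A, D, E}, not the whole set, so D -> A, E violates BCNF; decompose into {A, D, E} and {B, C, D, F, G}.
Within {A, D, E}: {E}⁺ ∩ {A, D, E} = {A, E}, not the whole set, so E -> A violates BCNF; decompose into {A, E} and {D, E}.
{A, E} has no BCNF violation.
{D, E} has no BCNF violation.
Within {B, C, D, F, G}: {B, F}⁺ ∩ {B, C, D, F, G} = {B, F, G}, not the whole set, so B, F -> G violates BCNF; decompose into {B, F, G} and {B, C, D, F}.
{B, F, G} has no BCNF violation.
{B, C, D, F} has no BCNF violation.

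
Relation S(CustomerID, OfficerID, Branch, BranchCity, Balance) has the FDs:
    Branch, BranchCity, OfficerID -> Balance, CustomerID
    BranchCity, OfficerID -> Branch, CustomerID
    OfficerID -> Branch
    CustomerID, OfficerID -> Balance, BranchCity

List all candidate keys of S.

{BranchCity, OfficerID}, {CustomerID, OfficerID}

Attributes never on any right-hand side: {OfficerID} — every candidate key must contain it.
Closure of {BranchCity, OfficerID} is {Balance, Branch, BranchCity, CustomerID, OfficerID}, the whole schema; {BranchCity, OfficerID} is a candidate key.
Closure of {CustomerID, OfficerID} is {Balance, Branch, BranchCity, CustomerID, OfficerID}, the whole schema; {CustomerID, OfficerID} is a candidate key.
These are minimal and exhaustive — every other superkey contains one of them.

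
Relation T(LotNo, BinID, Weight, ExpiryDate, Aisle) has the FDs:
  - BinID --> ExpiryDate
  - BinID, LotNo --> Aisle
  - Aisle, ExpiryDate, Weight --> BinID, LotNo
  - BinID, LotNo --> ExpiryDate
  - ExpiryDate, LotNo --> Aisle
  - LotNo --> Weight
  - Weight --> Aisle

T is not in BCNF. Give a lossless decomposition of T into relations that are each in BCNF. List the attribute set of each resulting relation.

{Aisle, Weight}; {BinID, ExpiryDate}; {BinID, LotNo}; {LotNo, Weight}

Candidate keys of the original relation: {BinID, LotNo}, {BinID, Weight}, {ExpiryDate, LotNo}, {ExpiryDate, Weight}.
{Aisle, BinID, ExpiryDate, LotNo, Weight}: {BinID} determines {BinID, ExpiryDate} here but is not a superkey — split on BinID --> ExpiryDate, giving {BinID, ExpiryDate} and {Aisle, BinID, LotNo, Weight}.
{BinID, ExpiryDate}: every determinant is a superkey — BCNF.
{Aisle, BinID, LotNo, Weight}: {LotNo} determines {Aisle, LotNo, Weight} here but is not a superkey — split on LotNo --> Aisle, Weight, giving {Aisle, LotNo, Weight} and {BinID, LotNo}.
{Aisle, LotNo, Weight}: {Weight} determines {Aisle, Weight} here but is not a superkey — split on Weight --> Aisle, giving {Aisle, Weight} and {LotNo, Weight}.
{Aisle, Weight}: every determinant is a superkey — BCNF.
{LotNo, Weight}: every determinant is a superkey — BCNF.
{BinID, LotNo}: every determinant is a superkey — BCNF.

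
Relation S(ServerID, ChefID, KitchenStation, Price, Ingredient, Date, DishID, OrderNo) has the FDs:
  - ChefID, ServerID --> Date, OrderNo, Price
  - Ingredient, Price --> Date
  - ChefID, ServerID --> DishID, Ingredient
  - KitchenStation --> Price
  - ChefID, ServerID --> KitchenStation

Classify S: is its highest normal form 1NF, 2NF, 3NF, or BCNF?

2NF

Candidate key: {ChefID, ServerID}. Prime attributes: {ChefID, ServerID}.
Ingredient, Price --> Date breaks BCNF: {Ingredient, Price}⁺ = {Date, Ingredient, Price}, so {Ingredient, Price} is not a superkey.
Ingredient, Price --> Date determines the non-prime attribute {Date} from a non-superkey — 3NF is violated.
Checking every proper subset of each key, none determines a non-prime attribute — 2NF is satisfied.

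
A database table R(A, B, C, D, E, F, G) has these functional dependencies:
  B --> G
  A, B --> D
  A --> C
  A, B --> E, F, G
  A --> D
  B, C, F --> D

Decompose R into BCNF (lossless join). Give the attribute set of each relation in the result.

Candidate key of the original relation: {A, B}.
{A, B, C, D, E, F, G}: {B} determines {B, G} here but is not a superkey — split on B --> G, giving {B, G} and {A, B, C, D, E, F}.
{B, G} has no BCNF violation.
{A, B, C, D, E, F}: {A} determines {A, C, D} here but is not a superkey — split on A --> C, D, giving {A, C, D} and {A, B, E, F}.
{A, C, D} has no BCNF violation.
{A, B, E, F} has no BCNF violation.

{A, B, E, F}; {A, C, D}; {B, G}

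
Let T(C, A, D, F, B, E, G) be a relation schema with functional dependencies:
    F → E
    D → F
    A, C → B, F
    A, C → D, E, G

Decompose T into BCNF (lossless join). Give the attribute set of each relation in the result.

{A, B, C, D, G}; {D, F}; {E, F}

Candidate key of the original relation: {A, C}.
Within {A, B, C, D, E, F, G}: {F}⁺ ∩ {A, B, C, D, E, F, G} = {E, F}, not the whole set, so F → E violates BCNF; decompose into {E, F} and {A, B, C, D, F, G}.
{E, F} has no BCNF violation.
Within {A, B, C, D, F, G}: {D}⁺ ∩ {A, B, C, D, F, G} = {D, F}, not the whole set, so D → F violates BCNF; decompose into {D, F} and {A, B, C, D, G}.
{D, F} has no BCNF violation.
{A, B, C, D, G} has no BCNF violation.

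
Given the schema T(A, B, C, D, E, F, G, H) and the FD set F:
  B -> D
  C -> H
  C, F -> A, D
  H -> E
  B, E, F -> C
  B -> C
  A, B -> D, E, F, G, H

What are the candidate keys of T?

{B} never appears on the right of any FD, so every key must include it.
Closure of {A, B} is {A, B, C, D, E, F, G, H}, the whole schema; {A, B} is a candidate key.
Closure of {B, F} is {A, B, C, D, E, F, G, H}, the whole schema; {B, F} is a candidate key.
No proper subset of any of these is a key, and no other minimal superkey exists.

{A, B}, {B, F}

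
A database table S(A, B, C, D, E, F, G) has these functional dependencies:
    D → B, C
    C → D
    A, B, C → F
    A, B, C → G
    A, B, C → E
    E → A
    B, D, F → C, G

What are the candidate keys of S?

{A, C}, {A, D}, {C, E}, {D, E}

{A, C}⁺ = {A, B, C, D, E, F, G}, which is every attribute, so {A, C} is a candidate key.
{A, D}⁺ = {A, B, C, D, E, F, G}, which is every attribute, so {A, D} is a candidate key.
{C, E}⁺ = {A, B, C, D, E, F, G}, which is every attribute, so {C, E} is a candidate key.
{D, E}⁺ = {A, B, C, D, E, F, G}, which is every attribute, so {D, E} is a candidate key.
No proper subset of any of these is a key, and no other minimal superkey exists.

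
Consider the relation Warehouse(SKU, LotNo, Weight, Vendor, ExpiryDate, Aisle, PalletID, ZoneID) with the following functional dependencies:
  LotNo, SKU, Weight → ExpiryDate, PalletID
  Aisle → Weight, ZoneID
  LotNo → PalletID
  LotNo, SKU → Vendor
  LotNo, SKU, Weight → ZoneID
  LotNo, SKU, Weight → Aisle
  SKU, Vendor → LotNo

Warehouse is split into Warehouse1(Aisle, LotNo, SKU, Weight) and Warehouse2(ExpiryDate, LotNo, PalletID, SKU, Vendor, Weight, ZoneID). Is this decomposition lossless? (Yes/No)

The shared attributes are {LotNo, SKU, Weight} and {LotNo, SKU, Weight}⁺ = {Aisle, ExpiryDate, LotNo, PalletID, SKU, Vendor, Weight, ZoneID}.
Since Warehouse1 ⊆ {Aisle, ExpiryDate, LotNo, PalletID, SKU, Vendor, Weight, ZoneID}, the intersection is a superkey of Warehouse1; the decomposition is lossless.

Yes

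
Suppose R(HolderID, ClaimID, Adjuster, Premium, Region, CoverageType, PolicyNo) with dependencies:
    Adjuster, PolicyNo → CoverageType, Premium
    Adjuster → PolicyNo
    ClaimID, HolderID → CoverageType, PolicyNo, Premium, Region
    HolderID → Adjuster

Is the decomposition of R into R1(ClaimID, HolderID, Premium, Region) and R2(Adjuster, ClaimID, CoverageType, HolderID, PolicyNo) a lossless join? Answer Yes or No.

Common attributes: {ClaimID, HolderID}; their closure is {Adjuster, ClaimID, CoverageType, HolderID, PolicyNo, Premium, Region}.
R1 is contained in that closure, so R1 ∩ R2 → R1 holds and the join is lossless.

Yes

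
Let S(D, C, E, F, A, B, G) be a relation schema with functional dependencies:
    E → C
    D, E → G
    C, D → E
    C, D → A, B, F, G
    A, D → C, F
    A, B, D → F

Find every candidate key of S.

No FD produces {D}, so it must be in every candidate key.
{A, D}⁺ = {A, B, C, D, E, F, G}, which is every attribute, so {A, D} is a candidate key.
{C, D}⁺ = {A, B, C, D, E, F, G}, which is every attribute, so {C, D} is a candidate key.
{D, E}⁺ = {A, B, C, D, E, F, G}, which is every attribute, so {D, E} is a candidate key.
These are minimal and exhaustive — every other superkey contains one of them.

{A, D}, {C, D}, {D, E}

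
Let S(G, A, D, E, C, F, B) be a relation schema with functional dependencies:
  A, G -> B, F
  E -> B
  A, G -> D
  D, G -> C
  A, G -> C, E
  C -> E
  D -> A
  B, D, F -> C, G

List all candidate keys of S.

{A, G} is a candidate key since {A, G}⁺ = {A, B, C, D, E, F, G} covers every attribute.
{D, G} is a candidate key since {D, G}⁺ = {A, B, C, D, E, F, G} covers every attribute.
{B, D, F} is a candidate key since {B, D, F}⁺ = {A, B, C, D, E, F, G} covers every attribute.
{C, D, F} is a candidate key since {C, D, F}⁺ = {A, B, C, D, E, F, G} covers every attribute.
{D, E, F} is a candidate key since {D, E, F}⁺ = {A, B, C, D, E, F, G} covers every attribute.
These are minimal and exhaustive — every other superkey contains one of them.

{A, G}, {B, D, F}, {C, D, F}, {D, E, F}, {D, G}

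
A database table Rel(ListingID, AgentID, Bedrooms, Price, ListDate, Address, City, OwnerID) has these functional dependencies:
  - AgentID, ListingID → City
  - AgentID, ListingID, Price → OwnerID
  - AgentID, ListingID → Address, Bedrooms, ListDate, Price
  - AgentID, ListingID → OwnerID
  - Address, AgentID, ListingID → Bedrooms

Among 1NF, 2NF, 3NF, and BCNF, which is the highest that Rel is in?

BCNF

Candidate key: {AgentID, ListingID}. Prime attributes: {AgentID, ListingID}.
Each dependency's left side is a superkey — BCNF holds.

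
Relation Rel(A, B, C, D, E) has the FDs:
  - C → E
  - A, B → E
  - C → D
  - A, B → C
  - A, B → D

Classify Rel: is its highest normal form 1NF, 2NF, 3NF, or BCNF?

Candidate key: {A, B}. Prime attributes: {A, B}.
For C → E we have {C}⁺ = {C, D, E}; {C} is not a superkey, so BCNF fails.
C → E determines the non-prime attribute {E} from a non-superkey — 3NF is violated.
No proper subset of a key has a non-prime attribute in its closure, so there is no partial dependency; 2NF holds.

2NF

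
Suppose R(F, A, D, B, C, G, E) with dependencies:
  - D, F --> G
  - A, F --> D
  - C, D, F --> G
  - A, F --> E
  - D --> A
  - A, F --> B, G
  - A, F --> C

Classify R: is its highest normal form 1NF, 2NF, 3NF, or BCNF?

3NF

Candidate keys: {A, F}, {D, F}. Prime attributes: {A, D, F}.
D --> A: {D}⁺ = {A, D}, which is not all of the attributes, so the left side is not a superkey — BCNF is violated.
Since {A} ⊆ prime attributes and every other non-superkey FD also has a prime right side, the schema is in 3NF.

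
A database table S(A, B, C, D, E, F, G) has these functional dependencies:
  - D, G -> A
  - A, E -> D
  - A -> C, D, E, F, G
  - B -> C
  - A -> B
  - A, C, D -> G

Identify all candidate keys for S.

{A}, {D, G}

{A}⁺ = {A, B, C, D, E, F, G}, which is every attribute, so {A} is a candidate key.
{D, G}⁺ = {A, B, C, D, E, F, G}, which is every attribute, so {D, G} is a candidate key.
Any other superkey properly contains one of these, so there are no further candidate keys.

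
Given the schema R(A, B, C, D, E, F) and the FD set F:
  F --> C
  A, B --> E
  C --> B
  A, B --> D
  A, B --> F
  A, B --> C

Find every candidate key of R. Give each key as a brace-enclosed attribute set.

No FD produces {A}, so it must be in every candidate key.
{A, B}⁺ = {A, B, C, D, E, F}, which is every attribute, so {A, B} is a candidate key.
{A, C}⁺ = {A, B, C, D, E, F}, which is every attribute, so {A, C} is a candidate key.
{A, F}⁺ = {A, B, C, D, E, F}, which is every attribute, so {A, F} is a candidate key.
These are minimal and exhaustive — every other superkey contains one of them.

{A, B}, {A, C}, {A, F}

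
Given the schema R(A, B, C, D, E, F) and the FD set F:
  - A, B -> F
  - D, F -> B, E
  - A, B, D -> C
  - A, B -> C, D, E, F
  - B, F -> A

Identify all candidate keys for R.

{A, B}, {B, F}, {D, F}

{A, B} is a candidate key since {A, B}⁺ = {A, B, C, D, E, F} covers every attribute.
{B, F} is a candidate key since {B, F}⁺ = {A, B, C, D, E, F} covers every attribute.
{D, F} is a candidate key since {D, F}⁺ = {A, B, C, D, E, F} covers every attribute.
These are minimal and exhaustive — every other superkey contains one of them.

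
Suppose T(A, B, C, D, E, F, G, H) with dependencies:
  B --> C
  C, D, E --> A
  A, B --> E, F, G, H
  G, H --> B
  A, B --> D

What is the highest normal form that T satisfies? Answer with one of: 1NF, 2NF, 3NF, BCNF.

Candidate keys: {A, B}, {A, G, H}, {B, D, E}, {D, E, G, H}. Prime attributes: {A, B, D, E, G, H}.
B --> C breaks BCNF: {B}⁺ = {B, C}, so {B} is not a superkey.
Because {C} is non-prime and the left side of B --> C is not a superkey, the relation is not in 3NF.
Since {B} ⊂ {A, B} and {B}⁺ ⊇ {C} with {C} non-prime, there is a partial dependency; 2NF fails.

1NF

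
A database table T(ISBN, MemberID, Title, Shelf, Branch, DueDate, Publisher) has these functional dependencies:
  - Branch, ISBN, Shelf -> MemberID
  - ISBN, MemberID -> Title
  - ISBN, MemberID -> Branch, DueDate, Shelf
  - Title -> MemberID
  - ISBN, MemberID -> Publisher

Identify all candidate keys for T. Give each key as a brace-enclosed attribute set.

No FD produces {ISBN}, so it must be in every candidate key.
{ISBN, MemberID}⁺ = {Branch, DueDate, ISBN, MemberID, Publisher, Shelf, Title} — all of the relation — so {ISBN, MemberID} is a candidate key.
{ISBN, Title}⁺ = {Branch, DueDate, ISBN, MemberID, Publisher, Shelf, Title} — all of the relation — so {ISBN, Title} is a candidate key.
{Branch, ISBN, Shelf}⁺ = {Branch, DueDate, ISBN, MemberID, Publisher, Shelf, Title} — all of the relation — so {Branch, ISBN, Shelf} is a candidate key.
These are minimal and exhaustive — every other superkey contains one of them.

{Branch, ISBN, Shelf}, {ISBN, MemberID}, {ISBN, Title}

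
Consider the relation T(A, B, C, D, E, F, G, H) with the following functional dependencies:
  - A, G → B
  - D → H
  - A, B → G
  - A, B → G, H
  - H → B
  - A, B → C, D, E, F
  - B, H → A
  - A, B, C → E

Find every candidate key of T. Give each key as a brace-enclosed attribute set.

{A, B}, {A, G}, {D}, {H}

{D}⁺ = {A, B, C, D, E, F, G, H} — all of the relation — so {D} is a candidate key.
{H}⁺ = {A, B, C, D, E, F, G, H} — all of the relation — so {H} is a candidate key.
{A, B}⁺ = {A, B, C, D, E, F, G, H} — all of the relation — so {A, B} is a candidate key.
{A, G}⁺ = {A, B, C, D, E, F, G, H} — all of the relation — so {A, G} is a candidate key.
These are minimal and exhaustive — every other superkey contains one of them.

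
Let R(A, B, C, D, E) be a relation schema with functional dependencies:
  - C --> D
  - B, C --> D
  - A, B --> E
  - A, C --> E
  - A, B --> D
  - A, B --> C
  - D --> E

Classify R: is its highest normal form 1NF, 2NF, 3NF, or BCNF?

2NF

Candidate key: {A, B}. Prime attributes: {A, B}.
C --> D: {C}⁺ = {C, D, E}, which is not all of the attributes, so the left side is not a superkey — BCNF is violated.
Because {D} is non-prime and the left side of C --> D is not a superkey, the relation is not in 3NF.
Checking every proper subset of each key, none determines a non-prime attribute — 2NF is satisfied.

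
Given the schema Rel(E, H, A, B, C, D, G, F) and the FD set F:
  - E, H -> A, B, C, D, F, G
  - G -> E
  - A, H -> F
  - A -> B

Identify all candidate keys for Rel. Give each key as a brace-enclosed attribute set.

{H} never appears on the right of any FD, so every key must include it.
{E, H}⁺ = {A, B, C, D, E, F, G, H} — all of the relation — so {E, H} is a candidate key.
{G, H}⁺ = {A, B, C, D, E, F, G, H} — all of the relation — so {G, H} is a candidate key.
Any other superkey properly contains one of these, so there are no further candidate keys.

{E, H}, {G, H}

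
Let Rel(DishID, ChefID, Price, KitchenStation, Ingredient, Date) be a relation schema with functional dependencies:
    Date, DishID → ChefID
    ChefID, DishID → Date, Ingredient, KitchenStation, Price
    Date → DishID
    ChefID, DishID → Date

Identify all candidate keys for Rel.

Closure of {Date} is {ChefID, Date, DishID, Ingredient, KitchenStation, Price}, the whole schema; {Date} is a candidate key.
Closure of {ChefID, DishID} is {ChefID, Date, DishID, Ingredient, KitchenStation, Price}, the whole schema; {ChefID, DishID} is a candidate key.
Any other superkey properly contains one of these, so there are no further candidate keys.

{ChefID, DishID}, {Date}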